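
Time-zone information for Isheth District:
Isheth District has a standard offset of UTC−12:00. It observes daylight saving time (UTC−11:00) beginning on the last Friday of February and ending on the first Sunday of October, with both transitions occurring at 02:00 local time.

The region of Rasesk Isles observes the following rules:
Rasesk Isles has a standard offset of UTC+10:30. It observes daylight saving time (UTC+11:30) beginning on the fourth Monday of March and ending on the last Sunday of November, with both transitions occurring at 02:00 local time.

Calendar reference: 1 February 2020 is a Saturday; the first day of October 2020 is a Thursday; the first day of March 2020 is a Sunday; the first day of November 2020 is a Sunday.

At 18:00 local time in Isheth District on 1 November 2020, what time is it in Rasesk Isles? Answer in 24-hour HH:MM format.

1 February 2020 is a Saturday, so Fridays fall on 7, 14, 21, 28; the last is February 28.
1 October 2020 is a Thursday, so the first Sunday is October 4.
1 November 2020 is outside the daylight-saving period (28 February – 4 October), so Isheth District is on standard time, UTC−12:00.
18:00 Isheth District + 12h = 06:00 UTC (rolling into the next day, 2 November 2020).
1 March 2020 is a Sunday, so the first Monday is March 2 and the fourth is March 23.
1 November 2020 is a Sunday, so Sundays fall on 1, 8, 15, 22, 29; the last is November 29.
At the standard offset (UTC+10:30), 06:00 UTC + 10h30m = 16:30 Rasesk Isles standard time.
The standard-time date in Rasesk Isles, 2 November 2020, falls between 23 March and 29 November, so daylight saving is in effect and Rasesk Isles is at UTC+11:30.
06:00 UTC + 11h30m = 17:30 Rasesk Isles.

17:30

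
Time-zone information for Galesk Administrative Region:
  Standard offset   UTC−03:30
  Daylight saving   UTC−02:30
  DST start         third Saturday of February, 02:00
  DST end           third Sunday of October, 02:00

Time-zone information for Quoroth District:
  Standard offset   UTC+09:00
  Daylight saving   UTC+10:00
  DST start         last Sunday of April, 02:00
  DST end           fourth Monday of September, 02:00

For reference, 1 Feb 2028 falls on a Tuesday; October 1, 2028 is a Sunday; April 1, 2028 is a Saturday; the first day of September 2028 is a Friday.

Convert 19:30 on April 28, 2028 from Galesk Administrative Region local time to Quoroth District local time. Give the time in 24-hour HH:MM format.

1 February 2028 is a Tuesday, so the first Saturday is February 5 and the third is February 19.
1 October 2028 is a Sunday, so the first Sunday is October 1 and the third is October 15.
Daylight saving runs 19 February – 15 October; April 28, 2028 is inside that window, so Galesk Administrative Region is at UTC−02:30.
19:30 Galesk Administrative Region + 2h30m = 22:00 UTC.
1 April 2028 is a Saturday, so Sundays fall on 2, 9, 16, 23, 30; the last is April 30.
1 September 2028 is a Friday, so the first Monday is September 4 and the fourth is September 25.
At the standard offset (UTC+09:00), 22:00 UTC + 9h = 07:00 Quoroth District standard time (rolling into the next day, 29 April 2028).
The standard-time date in Quoroth District, April 29, 2028, is outside the daylight-saving period (30 April – 25 September), so Quoroth District is on standard time, UTC+09:00.
22:00 UTC + 9h = 07:00 Quoroth District (rolling into the next day, 29 April 2028).

07:00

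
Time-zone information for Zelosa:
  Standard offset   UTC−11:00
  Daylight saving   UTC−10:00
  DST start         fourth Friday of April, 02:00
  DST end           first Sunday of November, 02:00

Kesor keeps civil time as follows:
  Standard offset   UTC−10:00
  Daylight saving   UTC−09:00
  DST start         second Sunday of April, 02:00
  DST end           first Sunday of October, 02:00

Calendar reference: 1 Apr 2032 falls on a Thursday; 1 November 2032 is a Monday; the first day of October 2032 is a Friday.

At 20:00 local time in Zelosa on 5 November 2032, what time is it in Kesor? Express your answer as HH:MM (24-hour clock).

20:00

1 April 2032 is a Thursday, so the first Friday is April 2 and the fourth is April 23.
1 November 2032 is a Monday, so the first Sunday is November 7.
5 November 2032 lies within the daylight-saving period (23 April – 7 November), so Zelosa is on daylight time, UTC−10:00.
20:00 Zelosa + 10h = 06:00 UTC (rolling into the next day, 6 November 2032).
1 April 2032 is a Thursday, so the first Sunday is April 4 and the second is April 11.
1 October 2032 is a Friday, so the first Sunday is October 3.
At the standard offset (UTC−10:00), 06:00 UTC − 10h = 20:00 Kesor standard time (rolling into the previous day, 5 November 2032).
The standard-time date in Kesor, 5 November 2032, does not fall between 11 April and 3 October, so daylight saving is not in effect and Kesor is at UTC−10:00.
06:00 UTC − 10h = 20:00 Kesor (rolling into the previous day, 5 November 2032).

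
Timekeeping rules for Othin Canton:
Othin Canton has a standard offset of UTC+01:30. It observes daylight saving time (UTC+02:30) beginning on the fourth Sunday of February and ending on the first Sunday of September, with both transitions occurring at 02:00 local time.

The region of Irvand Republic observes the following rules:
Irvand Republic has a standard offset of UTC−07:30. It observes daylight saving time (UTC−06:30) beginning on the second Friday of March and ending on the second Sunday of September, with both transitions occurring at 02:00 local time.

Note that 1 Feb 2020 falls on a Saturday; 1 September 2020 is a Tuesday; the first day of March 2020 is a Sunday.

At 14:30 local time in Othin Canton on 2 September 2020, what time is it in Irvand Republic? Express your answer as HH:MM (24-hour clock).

05:30

1 February 2020 is a Saturday, so the first Sunday is February 2 and the fourth is February 23.
1 September 2020 is a Tuesday, so the first Sunday is September 6.
2 September 2020 falls between 23 February and 6 September, so daylight saving is in effect and Othin Canton is at UTC+02:30.
14:30 Othin Canton − 2h30m = 12:00 UTC.
1 March 2020 is a Sunday, so the first Friday is March 6 and the second is March 13.
1 September 2020 is a Tuesday, so the first Sunday is September 6 and the second is September 13.
At the standard offset (UTC−07:30), 12:00 UTC − 7h30m = 04:30 Irvand Republic standard time.
Daylight saving runs 13 March – 13 September; the standard-time date in Irvand Republic, 2 September 2020, is inside that window, so Irvand Republic is at UTC−06:30.
12:00 UTC − 6h30m = 05:30 Irvand Republic.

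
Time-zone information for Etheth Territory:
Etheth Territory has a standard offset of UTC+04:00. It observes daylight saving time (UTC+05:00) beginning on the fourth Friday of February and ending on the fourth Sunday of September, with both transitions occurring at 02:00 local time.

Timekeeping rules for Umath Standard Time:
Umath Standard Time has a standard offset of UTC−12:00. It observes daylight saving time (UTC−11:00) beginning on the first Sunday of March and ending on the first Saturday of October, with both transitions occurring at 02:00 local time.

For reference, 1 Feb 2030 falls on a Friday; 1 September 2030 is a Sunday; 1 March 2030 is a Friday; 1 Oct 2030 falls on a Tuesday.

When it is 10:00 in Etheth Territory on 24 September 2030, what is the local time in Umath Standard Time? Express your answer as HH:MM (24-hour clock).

1 February 2030 is a Friday, so the first Friday is February 1 and the fourth is February 22.
1 September 2030 is a Sunday, so the first Sunday is September 1 and the fourth is September 22.
24 September 2030 does not fall between 22 February and 22 September, so daylight saving is not in effect and Etheth Territory is at UTC+04:00.
10:00 Etheth Territory − 4h = 06:00 UTC.
1 March 2030 is a Friday, so the first Sunday is March 3.
1 October 2030 is a Tuesday, so the first Saturday is October 5.
At the standard offset (UTC−12:00), 06:00 UTC − 12h = 18:00 Umath Standard Time standard time (rolling into the previous day, 23 September 2030).
Daylight saving runs 3 March – 5 October; the standard-time date in Umath Standard Time, 23 September 2030, is inside that window, so Umath Standard Time is at UTC−11:00.
06:00 UTC − 11h = 19:00 Umath Standard Time (rolling into the previous day, 23 September 2030).

19:00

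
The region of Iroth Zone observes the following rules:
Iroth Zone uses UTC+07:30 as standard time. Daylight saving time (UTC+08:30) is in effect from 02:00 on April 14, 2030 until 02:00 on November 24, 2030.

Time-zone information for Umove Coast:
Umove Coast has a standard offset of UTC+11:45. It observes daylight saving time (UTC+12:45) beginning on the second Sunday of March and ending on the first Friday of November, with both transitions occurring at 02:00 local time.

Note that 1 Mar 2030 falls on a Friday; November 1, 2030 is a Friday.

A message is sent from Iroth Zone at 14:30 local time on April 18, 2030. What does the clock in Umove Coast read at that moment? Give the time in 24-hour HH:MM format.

18:45

April 18, 2030 lies within the daylight-saving period (14 April – 24 November), so Iroth Zone is on daylight time, UTC+08:30.
14:30 Iroth Zone − 8h30m = 06:00 UTC.
1 March 2030 is a Friday, so the first Sunday is March 3 and the second is March 10.
1 November 2030 is a Friday, so the first Friday is November 1.
At the standard offset (UTC+11:45), 06:00 UTC + 11h45m = 17:45 Umove Coast standard time.
The standard-time date in Umove Coast, April 18, 2030, lies within the daylight-saving period (10 March – 1 November), so Umove Coast is on daylight time, UTC+12:45.
06:00 UTC + 12h45m = 18:45 Umove Coast.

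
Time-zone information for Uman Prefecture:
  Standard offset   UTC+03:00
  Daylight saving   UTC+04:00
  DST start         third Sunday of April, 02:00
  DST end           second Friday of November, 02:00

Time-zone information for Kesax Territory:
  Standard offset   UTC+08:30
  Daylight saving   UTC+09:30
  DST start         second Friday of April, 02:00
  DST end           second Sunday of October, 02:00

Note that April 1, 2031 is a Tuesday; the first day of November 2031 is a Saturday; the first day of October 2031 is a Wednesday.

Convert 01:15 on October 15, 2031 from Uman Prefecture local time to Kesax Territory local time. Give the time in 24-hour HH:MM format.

05:45

1 April 2031 is a Tuesday, so the first Sunday is April 6 and the third is April 20.
1 November 2031 is a Saturday, so the first Friday is November 7 and the second is November 14.
October 15, 2031 falls between 20 April and 14 November, so daylight saving is in effect and Uman Prefecture is at UTC+04:00.
01:15 Uman Prefecture − 4h = 21:15 UTC (rolling into the previous day, 14 October 2031).
1 April 2031 is a Tuesday, so the first Friday is April 4 and the second is April 11.
1 October 2031 is a Wednesday, so the first Sunday is October 5 and the second is October 12.
At the standard offset (UTC+08:30), 21:15 UTC + 8h30m = 05:45 Kesax Territory standard time (rolling into the next day, 15 October 2031).
The standard-time date in Kesax Territory, October 15, 2031, does not fall between 11 April and 12 October, so daylight saving is not in effect and Kesax Territory is at UTC+08:30.
21:15 UTC + 8h30m = 05:45 Kesax Territory (rolling into the next day, 15 October 2031).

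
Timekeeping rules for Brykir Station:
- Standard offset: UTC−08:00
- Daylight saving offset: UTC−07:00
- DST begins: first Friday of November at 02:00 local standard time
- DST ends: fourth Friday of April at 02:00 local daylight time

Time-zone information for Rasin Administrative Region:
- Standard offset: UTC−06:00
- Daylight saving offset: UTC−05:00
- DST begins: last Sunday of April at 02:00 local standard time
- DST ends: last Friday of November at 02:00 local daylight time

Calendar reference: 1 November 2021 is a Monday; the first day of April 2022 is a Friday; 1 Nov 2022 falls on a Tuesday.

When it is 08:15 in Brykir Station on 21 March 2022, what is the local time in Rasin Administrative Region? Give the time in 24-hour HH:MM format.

09:15

1 November 2021 is a Monday, so the first Friday is November 5.
1 April 2022 is a Friday, so the first Friday is April 1 and the fourth is April 22.
Daylight saving runs 5 November 2021 – 22 April 2022; 21 March 2022 is inside that window, so Brykir Station is at UTC−07:00.
08:15 Brykir Station + 7h = 15:15 UTC.
1 April 2022 is a Friday, so Sundays fall on 3, 10, 17, 24; the last is April 24.
1 November 2022 is a Tuesday, so Fridays fall on 4, 11, 18, 25; the last is November 25.
At the standard offset (UTC−06:00), 15:15 UTC − 6h = 09:15 Rasin Administrative Region standard time.
The standard-time date in Rasin Administrative Region, 21 March 2022, does not fall between 24 April and 25 November, so daylight saving is not in effect and Rasin Administrative Region is at UTC−06:00.
15:15 UTC − 6h = 09:15 Rasin Administrative Region.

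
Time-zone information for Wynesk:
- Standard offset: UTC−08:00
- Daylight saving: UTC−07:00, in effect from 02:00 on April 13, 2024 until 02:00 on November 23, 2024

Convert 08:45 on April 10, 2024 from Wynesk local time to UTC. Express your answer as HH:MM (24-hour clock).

Daylight saving runs 13 April – 23 November; April 10, 2024 is outside that window, so Wynesk is on standard time at UTC−08:00.
08:45 local + 8h = 16:45 UTC.

16:45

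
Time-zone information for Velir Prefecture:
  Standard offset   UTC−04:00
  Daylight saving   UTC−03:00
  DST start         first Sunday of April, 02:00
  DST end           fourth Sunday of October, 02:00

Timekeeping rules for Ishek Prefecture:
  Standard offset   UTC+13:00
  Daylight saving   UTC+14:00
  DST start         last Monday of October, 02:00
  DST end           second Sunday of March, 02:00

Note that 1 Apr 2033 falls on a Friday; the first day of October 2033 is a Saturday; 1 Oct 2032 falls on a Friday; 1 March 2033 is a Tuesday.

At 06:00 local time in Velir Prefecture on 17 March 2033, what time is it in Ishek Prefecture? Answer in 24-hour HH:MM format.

23:00

1 April 2033 is a Friday, so the first Sunday is April 3.
1 October 2033 is a Saturday, so the first Sunday is October 2 and the fourth is October 23.
17 March 2033 is outside the daylight-saving period (3 April – 23 October), so Velir Prefecture is on standard time, UTC−04:00.
06:00 Velir Prefecture + 4h = 10:00 UTC.
1 October 2032 is a Friday, so Mondays fall on 4, 11, 18, 25; the last is October 25.
1 March 2033 is a Tuesday, so the first Sunday is March 6 and the second is March 13.
At the standard offset (UTC+13:00), 10:00 UTC + 13h = 23:00 Ishek Prefecture standard time.
The standard-time date in Ishek Prefecture, 17 March 2033, does not fall between 25 October 2032 and 13 March 2033, so daylight saving is not in effect and Ishek Prefecture is at UTC+13:00.
10:00 UTC + 13h = 23:00 Ishek Prefecture.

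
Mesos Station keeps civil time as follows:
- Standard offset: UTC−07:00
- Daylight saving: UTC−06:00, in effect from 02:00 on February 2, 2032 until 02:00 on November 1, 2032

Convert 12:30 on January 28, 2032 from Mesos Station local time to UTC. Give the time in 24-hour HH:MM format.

January 28, 2032 does not fall between 2 February and 1 November, so daylight saving is not in effect and Mesos Station is at UTC−07:00.
12:30 local + 7h = 19:30 UTC.

19:30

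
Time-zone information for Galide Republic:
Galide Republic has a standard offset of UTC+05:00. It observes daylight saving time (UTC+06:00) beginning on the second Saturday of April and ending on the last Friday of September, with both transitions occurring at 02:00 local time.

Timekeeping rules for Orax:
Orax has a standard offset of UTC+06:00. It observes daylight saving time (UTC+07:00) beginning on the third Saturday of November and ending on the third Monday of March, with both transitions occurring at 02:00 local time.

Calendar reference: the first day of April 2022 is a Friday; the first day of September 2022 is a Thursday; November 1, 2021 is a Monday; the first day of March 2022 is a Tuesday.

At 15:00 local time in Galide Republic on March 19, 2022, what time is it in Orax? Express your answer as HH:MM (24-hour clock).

1 April 2022 is a Friday, so the first Saturday is April 2 and the second is April 9.
1 September 2022 is a Thursday, so Fridays fall on 2, 9, 16, 23, 30; the last is September 30.
Daylight saving runs 9 April – 30 September; March 19, 2022 is outside that window, so Galide Republic is on standard time at UTC+05:00.
15:00 Galide Republic − 5h = 10:00 UTC.
1 November 2021 is a Monday, so the first Saturday is November 6 and the third is November 20.
1 March 2022 is a Tuesday, so the first Monday is March 7 and the third is March 21.
At the standard offset (UTC+06:00), 10:00 UTC + 6h = 16:00 Orax standard time.
The standard-time date in Orax, March 19, 2022, lies within the daylight-saving period (20 November 2021 – 21 March 2022), so Orax is on daylight time, UTC+07:00.
10:00 UTC + 7h = 17:00 Orax.

17:00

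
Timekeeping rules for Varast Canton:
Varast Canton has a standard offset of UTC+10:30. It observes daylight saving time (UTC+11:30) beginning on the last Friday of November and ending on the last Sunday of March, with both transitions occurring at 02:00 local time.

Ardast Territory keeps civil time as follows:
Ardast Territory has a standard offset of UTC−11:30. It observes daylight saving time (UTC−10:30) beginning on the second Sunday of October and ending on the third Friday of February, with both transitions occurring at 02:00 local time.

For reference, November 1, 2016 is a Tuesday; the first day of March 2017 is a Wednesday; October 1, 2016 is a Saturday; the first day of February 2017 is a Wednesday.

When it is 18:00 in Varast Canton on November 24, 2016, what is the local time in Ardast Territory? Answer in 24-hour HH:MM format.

1 November 2016 is a Tuesday, so Fridays fall on 4, 11, 18, 25; the last is November 25.
1 March 2017 is a Wednesday, so Sundays fall on 5, 12, 19, 26; the last is March 26.
November 24, 2016 does not fall between 25 November 2016 and 26 March 2017, so daylight saving is not in effect and Varast Canton is at UTC+10:30.
18:00 Varast Canton − 10h30m = 07:30 UTC.
1 October 2016 is a Saturday, so the first Sunday is October 2 and the second is October 9.
1 February 2017 is a Wednesday, so the first Friday is February 3 and the third is February 17.
At the standard offset (UTC−11:30), 07:30 UTC − 11h30m = 20:00 Ardast Territory standard time (rolling into the previous day, 23 November 2016).
The standard-time date in Ardast Territory, November 23, 2016, lies within the daylight-saving period (9 October 2016 – 17 February 2017), so Ardast Territory is on daylight time, UTC−10:30.
07:30 UTC − 10h30m = 21:00 Ardast Territory (rolling into the previous day, 23 November 2016).

21:00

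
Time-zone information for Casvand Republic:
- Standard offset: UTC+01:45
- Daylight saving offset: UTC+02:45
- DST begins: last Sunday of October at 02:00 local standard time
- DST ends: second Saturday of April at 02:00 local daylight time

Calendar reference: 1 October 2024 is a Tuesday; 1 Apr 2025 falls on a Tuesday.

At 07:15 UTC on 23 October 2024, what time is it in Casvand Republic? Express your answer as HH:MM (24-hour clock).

1 October 2024 is a Tuesday, so Sundays fall on 6, 13, 20, 27; the last is October 27.
1 April 2025 is a Tuesday, so the first Saturday is April 5 and the second is April 12.
At the standard offset (UTC+01:45), 07:15 UTC + 1h45m = 09:00 Casvand Republic standard time.
The standard-time date in Casvand Republic, 23 October 2024, is outside the daylight-saving period (27 October 2024 – 12 April 2025), so Casvand Republic is on standard time, UTC+01:45.
07:15 UTC + 1h45m = 09:00 local.

09:00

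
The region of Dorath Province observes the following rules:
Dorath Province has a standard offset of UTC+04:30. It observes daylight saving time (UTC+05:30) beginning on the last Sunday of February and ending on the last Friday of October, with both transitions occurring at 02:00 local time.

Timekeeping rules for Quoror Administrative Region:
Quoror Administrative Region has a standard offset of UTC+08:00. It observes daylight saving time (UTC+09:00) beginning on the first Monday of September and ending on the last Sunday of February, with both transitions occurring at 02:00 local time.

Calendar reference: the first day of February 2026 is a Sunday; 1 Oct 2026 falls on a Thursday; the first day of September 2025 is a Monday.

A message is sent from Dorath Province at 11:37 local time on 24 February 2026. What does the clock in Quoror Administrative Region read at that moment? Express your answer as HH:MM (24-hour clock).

14:07

1 February 2026 is a Sunday, so Sundays fall on 1, 8, 15, 22; the last is February 22.
1 October 2026 is a Thursday, so Fridays fall on 2, 9, 16, 23, 30; the last is October 30.
Daylight saving runs 22 February – 30 October; 24 February 2026 is inside that window, so Dorath Province is at UTC+05:30.
11:37 Dorath Province − 5h30m = 06:07 UTC.
1 September 2025 is a Monday, so the first Monday is September 1.
1 February 2026 is a Sunday, so Sundays fall on 1, 8, 15, 22; the last is February 22.
At the standard offset (UTC+08:00), 06:07 UTC + 8h = 14:07 Quoror Administrative Region standard time.
The standard-time date in Quoror Administrative Region, 24 February 2026, does not fall between 1 September 2025 and 22 February 2026, so daylight saving is not in effect and Quoror Administrative Region is at UTC+08:00.
06:07 UTC + 8h = 14:07 Quoror Administrative Region.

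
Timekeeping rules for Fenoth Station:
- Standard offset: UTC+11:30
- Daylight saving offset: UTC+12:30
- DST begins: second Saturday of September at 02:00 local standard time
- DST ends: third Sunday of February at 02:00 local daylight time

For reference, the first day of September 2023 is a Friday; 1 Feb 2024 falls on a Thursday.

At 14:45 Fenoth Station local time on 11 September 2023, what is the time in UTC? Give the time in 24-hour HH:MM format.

02:15

1 September 2023 is a Friday, so the first Saturday is September 2 and the second is September 9.
1 February 2024 is a Thursday, so the first Sunday is February 4 and the third is February 18.
11 September 2023 lies within the daylight-saving period (9 September 2023 – 18 February 2024), so Fenoth Station is on daylight time, UTC+12:30.
14:45 local − 12h30m = 02:15 UTC.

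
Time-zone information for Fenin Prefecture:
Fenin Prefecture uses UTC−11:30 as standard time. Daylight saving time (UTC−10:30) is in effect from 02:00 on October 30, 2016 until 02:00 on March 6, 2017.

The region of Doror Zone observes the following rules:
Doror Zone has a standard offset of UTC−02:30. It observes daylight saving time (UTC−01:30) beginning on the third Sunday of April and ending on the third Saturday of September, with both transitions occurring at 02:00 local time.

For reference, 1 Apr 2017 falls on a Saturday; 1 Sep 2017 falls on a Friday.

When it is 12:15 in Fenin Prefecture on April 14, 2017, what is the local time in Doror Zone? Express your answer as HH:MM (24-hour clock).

21:15

Daylight saving runs 30 October 2016 – 6 March 2017; April 14, 2017 is outside that window, so Fenin Prefecture is on standard time at UTC−11:30.
12:15 Fenin Prefecture + 11h30m = 23:45 UTC.
1 April 2017 is a Saturday, so the first Sunday is April 2 and the third is April 16.
1 September 2017 is a Friday, so the first Saturday is September 2 and the third is September 16.
At the standard offset (UTC−02:30), 23:45 UTC − 2h30m = 21:15 Doror Zone standard time.
The standard-time date in Doror Zone, April 14, 2017, is outside the daylight-saving period (16 April – 16 September), so Doror Zone is on standard time, UTC−02:30.
23:45 UTC − 2h30m = 21:15 Doror Zone.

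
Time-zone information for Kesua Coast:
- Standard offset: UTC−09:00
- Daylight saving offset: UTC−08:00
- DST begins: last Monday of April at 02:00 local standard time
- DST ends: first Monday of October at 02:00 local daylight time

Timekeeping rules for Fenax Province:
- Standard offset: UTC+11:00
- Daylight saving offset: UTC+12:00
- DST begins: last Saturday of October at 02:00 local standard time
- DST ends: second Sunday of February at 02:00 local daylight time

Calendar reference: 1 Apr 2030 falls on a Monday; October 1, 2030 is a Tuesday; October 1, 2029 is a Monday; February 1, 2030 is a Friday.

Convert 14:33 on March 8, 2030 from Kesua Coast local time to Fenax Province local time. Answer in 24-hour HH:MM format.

10:33

1 April 2030 is a Monday, so Mondays fall on 1, 8, 15, 22, 29; the last is April 29.
1 October 2030 is a Tuesday, so the first Monday is October 7.
Daylight saving runs 29 April – 7 October; March 8, 2030 is outside that window, so Kesua Coast is on standard time at UTC−09:00.
14:33 Kesua Coast + 9h = 23:33 UTC.
1 October 2029 is a Monday, so Saturdays fall on 6, 13, 20, 27; the last is October 27.
1 February 2030 is a Friday, so the first Sunday is February 3 and the second is February 10.
At the standard offset (UTC+11:00), 23:33 UTC + 11h = 10:33 Fenax Province standard time (rolling into the next day, 9 March 2030).
The standard-time date in Fenax Province, March 9, 2030, is outside the daylight-saving period (27 October 2029 – 10 February 2030), so Fenax Province is on standard time, UTC+11:00.
23:33 UTC + 11h = 10:33 Fenax Province (rolling into the next day, 9 March 2030).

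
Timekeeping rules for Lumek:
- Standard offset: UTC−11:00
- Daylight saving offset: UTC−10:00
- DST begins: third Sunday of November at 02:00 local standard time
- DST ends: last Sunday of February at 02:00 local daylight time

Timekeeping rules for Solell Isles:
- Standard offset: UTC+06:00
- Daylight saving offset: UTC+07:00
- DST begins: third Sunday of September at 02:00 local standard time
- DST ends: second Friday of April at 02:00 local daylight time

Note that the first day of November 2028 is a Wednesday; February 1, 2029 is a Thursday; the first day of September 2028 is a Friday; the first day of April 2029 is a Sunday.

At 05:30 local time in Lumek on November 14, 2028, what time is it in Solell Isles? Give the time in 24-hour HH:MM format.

23:30

1 November 2028 is a Wednesday, so the first Sunday is November 5 and the third is November 19.
1 February 2029 is a Thursday, so Sundays fall on 4, 11, 18, 25; the last is February 25.
November 14, 2028 does not fall between 19 November 2028 and 25 February 2029, so daylight saving is not in effect and Lumek is at UTC−11:00.
05:30 Lumek + 11h = 16:30 UTC.
1 September 2028 is a Friday, so the first Sunday is September 3 and the third is September 17.
1 April 2029 is a Sunday, so the first Friday is April 6 and the second is April 13.
At the standard offset (UTC+06:00), 16:30 UTC + 6h = 22:30 Solell Isles standard time.
The standard-time date in Solell Isles, November 14, 2028, lies within the daylight-saving period (17 September 2028 – 13 April 2029), so Solell Isles is on daylight time, UTC+07:00.
16:30 UTC + 7h = 23:30 Solell Isles.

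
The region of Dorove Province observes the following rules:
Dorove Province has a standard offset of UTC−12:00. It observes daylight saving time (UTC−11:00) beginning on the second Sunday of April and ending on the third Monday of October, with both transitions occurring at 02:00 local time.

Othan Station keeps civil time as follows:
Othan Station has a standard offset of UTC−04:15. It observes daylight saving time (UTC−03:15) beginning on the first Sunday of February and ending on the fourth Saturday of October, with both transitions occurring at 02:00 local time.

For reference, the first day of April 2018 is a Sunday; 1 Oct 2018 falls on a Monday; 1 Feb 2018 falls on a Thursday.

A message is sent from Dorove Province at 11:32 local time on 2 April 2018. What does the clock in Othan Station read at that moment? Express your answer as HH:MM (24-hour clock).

1 April 2018 is a Sunday, so the first Sunday is April 1 and the second is April 8.
1 October 2018 is a Monday, so the first Monday is October 1 and the third is October 15.
2 April 2018 is outside the daylight-saving period (8 April – 15 October), so Dorove Province is on standard time, UTC−12:00.
11:32 Dorove Province + 12h = 23:32 UTC.
1 February 2018 is a Thursday, so the first Sunday is February 4.
1 October 2018 is a Monday, so the first Saturday is October 6 and the fourth is October 27.
At the standard offset (UTC−04:15), 23:32 UTC − 4h15m = 19:17 Othan Station standard time.
Daylight saving runs 4 February – 27 October; the standard-time date in Othan Station, 2 April 2018, is inside that window, so Othan Station is at UTC−03:15.
23:32 UTC − 3h15m = 20:17 Othan Station.

20:17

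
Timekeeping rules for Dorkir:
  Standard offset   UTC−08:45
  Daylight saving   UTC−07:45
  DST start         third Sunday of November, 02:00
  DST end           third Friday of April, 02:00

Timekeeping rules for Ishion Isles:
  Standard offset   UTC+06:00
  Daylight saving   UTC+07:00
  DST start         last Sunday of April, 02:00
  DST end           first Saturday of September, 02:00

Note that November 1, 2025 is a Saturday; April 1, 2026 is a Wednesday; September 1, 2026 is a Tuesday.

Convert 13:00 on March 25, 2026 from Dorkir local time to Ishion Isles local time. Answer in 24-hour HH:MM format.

1 November 2025 is a Saturday, so the first Sunday is November 2 and the third is November 16.
1 April 2026 is a Wednesday, so the first Friday is April 3 and the third is April 17.
Daylight saving runs 16 November 2025 – 17 April 2026; March 25, 2026 is inside that window, so Dorkir is at UTC−07:45.
13:00 Dorkir + 7h45m = 20:45 UTC.
1 April 2026 is a Wednesday, so Sundays fall on 5, 12, 19, 26; the last is April 26.
1 September 2026 is a Tuesday, so the first Saturday is September 5.
At the standard offset (UTC+06:00), 20:45 UTC + 6h = 02:45 Ishion Isles standard time (rolling into the next day, 26 March 2026).
The standard-time date in Ishion Isles, March 26, 2026, is outside the daylight-saving period (26 April – 5 September), so Ishion Isles is on standard time, UTC+06:00.
20:45 UTC + 6h = 02:45 Ishion Isles (rolling into the next day, 26 March 2026).

02:45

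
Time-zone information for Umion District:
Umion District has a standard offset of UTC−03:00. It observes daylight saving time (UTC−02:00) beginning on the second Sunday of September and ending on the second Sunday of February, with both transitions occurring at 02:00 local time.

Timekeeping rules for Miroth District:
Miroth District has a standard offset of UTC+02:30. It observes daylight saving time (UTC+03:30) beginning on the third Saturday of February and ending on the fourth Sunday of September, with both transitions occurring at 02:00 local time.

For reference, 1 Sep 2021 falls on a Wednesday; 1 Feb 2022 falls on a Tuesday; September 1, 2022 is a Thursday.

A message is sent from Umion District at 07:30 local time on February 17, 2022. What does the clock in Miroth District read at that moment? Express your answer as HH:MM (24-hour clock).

13:00

1 September 2021 is a Wednesday, so the first Sunday is September 5 and the second is September 12.
1 February 2022 is a Tuesday, so the first Sunday is February 6 and the second is February 13.
February 17, 2022 does not fall between 12 September 2021 and 13 February 2022, so daylight saving is not in effect and Umion District is at UTC−03:00.
07:30 Umion District + 3h = 10:30 UTC.
1 February 2022 is a Tuesday, so the first Saturday is February 5 and the third is February 19.
1 September 2022 is a Thursday, so the first Sunday is September 4 and the fourth is September 25.
At the standard offset (UTC+02:30), 10:30 UTC + 2h30m = 13:00 Miroth District standard time.
Daylight saving runs 19 February – 25 September; the standard-time date in Miroth District, February 17, 2022, is outside that window, so Miroth District is on standard time at UTC+02:30.
10:30 UTC + 2h30m = 13:00 Miroth District.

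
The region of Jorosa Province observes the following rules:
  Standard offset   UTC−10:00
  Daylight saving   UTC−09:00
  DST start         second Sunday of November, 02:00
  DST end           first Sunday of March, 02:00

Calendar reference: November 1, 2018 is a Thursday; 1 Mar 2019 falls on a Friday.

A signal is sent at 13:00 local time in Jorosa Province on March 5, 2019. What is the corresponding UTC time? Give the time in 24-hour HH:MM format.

23:00

1 November 2018 is a Thursday, so the first Sunday is November 4 and the second is November 11.
1 March 2019 is a Friday, so the first Sunday is March 3.
Daylight saving runs 11 November 2018 – 3 March 2019; March 5, 2019 is outside that window, so Jorosa Province is on standard time at UTC−10:00.
13:00 local + 10h = 23:00 UTC.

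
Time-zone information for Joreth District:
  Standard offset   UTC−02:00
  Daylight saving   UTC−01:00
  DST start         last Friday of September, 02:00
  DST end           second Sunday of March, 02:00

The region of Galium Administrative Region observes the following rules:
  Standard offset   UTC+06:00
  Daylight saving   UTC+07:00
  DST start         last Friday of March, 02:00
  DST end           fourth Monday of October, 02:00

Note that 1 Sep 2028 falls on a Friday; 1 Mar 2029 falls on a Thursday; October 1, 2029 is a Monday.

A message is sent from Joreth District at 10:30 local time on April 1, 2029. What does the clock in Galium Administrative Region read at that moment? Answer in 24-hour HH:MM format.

1 September 2028 is a Friday, so Fridays fall on 1, 8, 15, 22, 29; the last is September 29.
1 March 2029 is a Thursday, so the first Sunday is March 4 and the second is March 11.
April 1, 2029 does not fall between 29 September 2028 and 11 March 2029, so daylight saving is not in effect and Joreth District is at UTC−02:00.
10:30 Joreth District + 2h = 12:30 UTC.
1 March 2029 is a Thursday, so Fridays fall on 2, 9, 16, 23, 30; the last is March 30.
1 October 2029 is a Monday, so the first Monday is October 1 and the fourth is October 22.
At the standard offset (UTC+06:00), 12:30 UTC + 6h = 18:30 Galium Administrative Region standard time.
The standard-time date in Galium Administrative Region, April 1, 2029, lies within the daylight-saving period (30 March – 22 October), so Galium Administrative Region is on daylight time, UTC+07:00.
12:30 UTC + 7h = 19:30 Galium Administrative Region.

19:30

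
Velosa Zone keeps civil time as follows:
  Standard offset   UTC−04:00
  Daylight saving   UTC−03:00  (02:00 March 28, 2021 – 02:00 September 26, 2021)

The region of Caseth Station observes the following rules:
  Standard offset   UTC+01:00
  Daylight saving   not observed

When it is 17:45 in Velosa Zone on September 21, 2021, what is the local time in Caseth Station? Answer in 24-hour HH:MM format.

September 21, 2021 lies within the daylight-saving period (28 March – 26 September), so Velosa Zone is on daylight time, UTC−03:00.
17:45 Velosa Zone + 3h = 20:45 UTC.
Caseth Station stays on UTC+01:00 all year.
20:45 UTC + 1h = 21:45 Caseth Station.

21:45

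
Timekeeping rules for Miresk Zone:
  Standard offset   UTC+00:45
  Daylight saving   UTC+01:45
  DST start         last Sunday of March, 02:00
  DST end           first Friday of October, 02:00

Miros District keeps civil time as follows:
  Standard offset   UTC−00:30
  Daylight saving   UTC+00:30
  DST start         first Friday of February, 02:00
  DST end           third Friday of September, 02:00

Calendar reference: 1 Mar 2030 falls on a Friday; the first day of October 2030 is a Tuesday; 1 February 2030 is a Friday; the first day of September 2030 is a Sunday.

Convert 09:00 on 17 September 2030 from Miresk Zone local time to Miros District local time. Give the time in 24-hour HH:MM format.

1 March 2030 is a Friday, so Sundays fall on 3, 10, 17, 24, 31; the last is March 31.
1 October 2030 is a Tuesday, so the first Friday is October 4.
17 September 2030 lies within the daylight-saving period (31 March – 4 October), so Miresk Zone is on daylight time, UTC+01:45.
09:00 Miresk Zone − 1h45m = 07:15 UTC.
1 February 2030 is a Friday, so the first Friday is February 1.
1 September 2030 is a Sunday, so the first Friday is September 6 and the third is September 20.
At the standard offset (UTC−00:30), 07:15 UTC − 0h30m = 06:45 Miros District standard time.
The standard-time date in Miros District, 17 September 2030, lies within the daylight-saving period (1 February – 20 September), so Miros District is on daylight time, UTC+00:30.
07:15 UTC + 0h30m = 07:45 Miros District.

07:45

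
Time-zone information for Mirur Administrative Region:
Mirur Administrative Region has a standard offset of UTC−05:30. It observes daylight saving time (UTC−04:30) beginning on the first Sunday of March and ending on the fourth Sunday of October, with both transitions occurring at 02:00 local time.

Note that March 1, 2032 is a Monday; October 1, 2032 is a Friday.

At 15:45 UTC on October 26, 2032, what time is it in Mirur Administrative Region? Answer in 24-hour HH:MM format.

10:15

1 March 2032 is a Monday, so the first Sunday is March 7.
1 October 2032 is a Friday, so the first Sunday is October 3 and the fourth is October 24.
At the standard offset (UTC−05:30), 15:45 UTC − 5h30m = 10:15 Mirur Administrative Region standard time.
The standard-time date in Mirur Administrative Region, October 26, 2032, does not fall between 7 March and 24 October, so daylight saving is not in effect and Mirur Administrative Region is at UTC−05:30.
15:45 UTC − 5h30m = 10:15 local.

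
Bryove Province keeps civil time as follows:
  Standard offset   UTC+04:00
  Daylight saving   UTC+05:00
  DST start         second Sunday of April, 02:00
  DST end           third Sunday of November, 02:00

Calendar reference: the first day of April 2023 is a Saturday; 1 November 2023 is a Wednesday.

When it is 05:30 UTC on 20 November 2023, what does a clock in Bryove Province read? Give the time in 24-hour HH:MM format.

09:30

1 April 2023 is a Saturday, so the first Sunday is April 2 and the second is April 9.
1 November 2023 is a Wednesday, so the first Sunday is November 5 and the third is November 19.
At the standard offset (UTC+04:00), 05:30 UTC + 4h = 09:30 Bryove Province standard time.
The standard-time date in Bryove Province, 20 November 2023, is outside the daylight-saving period (9 April – 19 November), so Bryove Province is on standard time, UTC+04:00.
05:30 UTC + 4h = 09:30 local.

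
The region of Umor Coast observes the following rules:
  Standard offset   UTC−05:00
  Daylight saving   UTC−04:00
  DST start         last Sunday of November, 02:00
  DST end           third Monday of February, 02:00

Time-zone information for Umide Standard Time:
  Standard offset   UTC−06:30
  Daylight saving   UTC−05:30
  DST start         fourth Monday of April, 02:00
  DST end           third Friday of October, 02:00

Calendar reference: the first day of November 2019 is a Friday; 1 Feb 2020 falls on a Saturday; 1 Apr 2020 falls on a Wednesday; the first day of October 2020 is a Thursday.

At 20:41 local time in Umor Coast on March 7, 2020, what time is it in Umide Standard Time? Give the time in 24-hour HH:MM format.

1 November 2019 is a Friday, so Sundays fall on 3, 10, 17, 24; the last is November 24.
1 February 2020 is a Saturday, so the first Monday is February 3 and the third is February 17.
March 7, 2020 is outside the daylight-saving period (24 November 2019 – 17 February 2020), so Umor Coast is on standard time, UTC−05:00.
20:41 Umor Coast + 5h = 01:41 UTC (rolling into the next day, 8 March 2020).
1 April 2020 is a Wednesday, so the first Monday is April 6 and the fourth is April 27.
1 October 2020 is a Thursday, so the first Friday is October 2 and the third is October 16.
At the standard offset (UTC−06:30), 01:41 UTC − 6h30m = 19:11 Umide Standard Time standard time (rolling into the previous day, 7 March 2020).
The standard-time date in Umide Standard Time, March 7, 2020, does not fall between 27 April and 16 October, so daylight saving is not in effect and Umide Standard Time is at UTC−06:30.
01:41 UTC − 6h30m = 19:11 Umide Standard Time (rolling into the previous day, 7 March 2020).

19:11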